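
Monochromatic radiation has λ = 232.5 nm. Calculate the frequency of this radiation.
1.2894e+15 Hz

Using the wave equation: c = fλ

Solving for frequency:
f = c/λ = (3×10⁸ m/s) / (232.5×10⁻⁹ m)
f = 1.2894e+15 Hz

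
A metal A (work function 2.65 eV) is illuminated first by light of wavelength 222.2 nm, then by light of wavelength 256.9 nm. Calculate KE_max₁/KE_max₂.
1.3463

Using Einstein's equation: KE_max = hc/λ - φ

For λ₁ = 222.2 nm:
E₁ = hc/λ₁ = 5.5798 eV
KE₁ = E₁ - φ = 5.5798 - 2.65 = 2.9298 eV

For λ₂ = 256.9 nm:
E₂ = hc/λ₂ = 4.8262 eV
KE₂ = E₂ - φ = 4.8262 - 2.65 = 2.1762 eV

Ratio: KE₁/KE₂ = 2.9298/2.1762 = 1.3463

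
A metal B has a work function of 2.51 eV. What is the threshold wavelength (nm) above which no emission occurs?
493.96 nm

The threshold wavelength is when the photon energy equals the work function:
hc/λ₀ = φ

Solving for λ₀:
λ₀ = hc/φ = (6.626×10⁻³⁴ J·s)(3×10⁸ m/s) / (2.51 eV × 1.602×10⁻¹⁹ J/eV)
λ₀ = 493.96 nm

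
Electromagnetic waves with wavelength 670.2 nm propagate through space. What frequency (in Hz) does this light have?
4.4732e+14 Hz

Using the wave equation: c = fλ

Solving for frequency:
f = c/λ = (3×10⁸ m/s) / (670.2×10⁻⁹ m)
f = 4.4732e+14 Hz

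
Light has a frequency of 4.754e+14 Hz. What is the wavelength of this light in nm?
630.61 nm

Using the wave equation: c = fλ

Solving for wavelength:
λ = c/f = (3×10⁸ m/s) / (4.754e+14 Hz)
λ = 630.61 nm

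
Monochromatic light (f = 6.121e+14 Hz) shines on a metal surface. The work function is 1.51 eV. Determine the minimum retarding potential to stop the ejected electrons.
1.0214 V

The stopping potential V_s satisfies: eV_s = KE_max

First, find KE_max using Einstein's equation:
E_photon = hf = (6.626×10⁻³⁴ J·s)(6.121e+14 Hz) = 2.5314 eV
KE_max = E_photon - φ = 2.5314 - 1.51 = 1.0214 eV

Since eV_s = KE_max:
V_s = KE_max/e = 1.0214 V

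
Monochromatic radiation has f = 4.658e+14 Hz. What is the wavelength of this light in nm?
643.61 nm

Using the wave equation: c = fλ

Solving for wavelength:
λ = c/f = (3×10⁸ m/s) / (4.658e+14 Hz)
λ = 643.61 nm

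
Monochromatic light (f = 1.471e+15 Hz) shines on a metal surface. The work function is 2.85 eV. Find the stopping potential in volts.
3.2336 V

The stopping potential V_s satisfies: eV_s = KE_max

First, find KE_max using Einstein's equation:
E_photon = hf = (6.626×10⁻³⁴ J·s)(1.471e+15 Hz) = 6.0836 eV
KE_max = E_photon - φ = 6.0836 - 2.85 = 3.2336 eV

Since eV_s = KE_max:
V_s = KE_max/e = 3.2336 V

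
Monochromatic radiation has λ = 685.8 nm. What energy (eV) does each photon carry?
1.8079 eV

Using E = hf = hc/λ:

E = hc/λ = (6.626×10⁻³⁴ J·s)(3×10⁸ m/s) / (685.8×10⁻⁹ m)
E = 1.8079 eV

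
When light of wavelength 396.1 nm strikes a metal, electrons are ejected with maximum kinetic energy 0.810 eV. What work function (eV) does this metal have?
2.32 eV

From Einstein's photoelectric equation: KE_max = hf - φ = hc/λ - φ

Rearranging for φ:
φ = hc/λ - KE_max

Calculate photon energy:
E_photon = hc/λ = 3.1301 eV

Therefore:
φ = 3.1301 - 0.810 = 2.32 eV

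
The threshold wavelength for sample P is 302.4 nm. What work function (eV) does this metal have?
4.10 eV

At the threshold wavelength, photon energy equals work function:
φ = hc/λ₀

Calculating:
φ = (6.626×10⁻³⁴ J·s)(3×10⁸ m/s) / (302.4×10⁻⁹ m)
φ = 4.10 eV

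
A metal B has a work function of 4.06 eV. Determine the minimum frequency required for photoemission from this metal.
9.8170e+14 Hz

The threshold frequency is when the photon energy equals the work function:
hf₀ = φ

Solving for f₀:
f₀ = φ/h = (4.06 eV × 1.602×10⁻¹⁹ J/eV) / (6.626×10⁻³⁴ J·s)
f₀ = 9.8170e+14 Hz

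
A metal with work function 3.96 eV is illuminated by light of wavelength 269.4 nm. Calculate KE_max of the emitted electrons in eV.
0.6422 eV

Using Einstein's photoelectric equation: KE_max = hf - φ = hc/λ - φ

First, calculate the photon energy:
E_photon = hc/λ = (6.626×10⁻³⁴ J·s)(3×10⁸ m/s) / (269.4×10⁻⁹ m)
E_photon = 4.6022 eV

Then, the maximum kinetic energy:
KE_max = E_photon - φ = 4.6022 eV - 3.96 eV = 0.6422 eV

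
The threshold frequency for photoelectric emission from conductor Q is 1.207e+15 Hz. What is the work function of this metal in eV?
4.99 eV

At the threshold frequency, photon energy equals work function:
φ = hf₀

Calculating:
φ = (6.626×10⁻³⁴ J·s)(1.207e+15 Hz)
φ = 4.99 eV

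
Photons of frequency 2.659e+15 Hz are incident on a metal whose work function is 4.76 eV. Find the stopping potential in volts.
6.2367 V

The stopping potential V_s satisfies: eV_s = KE_max

First, find KE_max using Einstein's equation:
E_photon = hf = (6.626×10⁻³⁴ J·s)(2.659e+15 Hz) = 10.9967 eV
KE_max = E_photon - φ = 10.9967 - 4.76 = 6.2367 eV

Since eV_s = KE_max:
V_s = KE_max/e = 6.2367 V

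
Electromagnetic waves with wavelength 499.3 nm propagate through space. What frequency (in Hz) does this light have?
6.0043e+14 Hz

Using the wave equation: c = fλ

Solving for frequency:
f = c/λ = (3×10⁸ m/s) / (499.3×10⁻⁹ m)
f = 6.0043e+14 Hz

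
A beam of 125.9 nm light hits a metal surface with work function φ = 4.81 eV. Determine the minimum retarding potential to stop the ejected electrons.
5.0378 V

The stopping potential V_s satisfies: eV_s = KE_max

First, find KE_max using Einstein's equation:
E_photon = hc/λ = 9.8478 eV
KE_max = E_photon - φ = 9.8478 - 4.81 = 5.0378 eV

Since eV_s = KE_max:
V_s = KE_max/e = 5.0378 V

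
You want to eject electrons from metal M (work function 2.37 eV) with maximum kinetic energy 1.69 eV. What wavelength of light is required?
305.38 nm

From Einstein's equation: KE_max = hc/λ - φ

Rearranging for λ:
hc/λ = KE_max + φ
λ = hc/(KE_max + φ)

Required photon energy:
E_photon = KE_max + φ = 1.69 + 2.37 = 4.06 eV

Required wavelength:
λ = hc/E_photon = (6.626×10⁻³⁴)(3×10⁸) / (4.06 × 1.602×10⁻¹⁹)
λ = 305.38 nm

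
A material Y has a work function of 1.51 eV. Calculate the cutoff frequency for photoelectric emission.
3.6512e+14 Hz

The threshold frequency is when the photon energy equals the work function:
hf₀ = φ

Solving for f₀:
f₀ = φ/h = (1.51 eV × 1.602×10⁻¹⁹ J/eV) / (6.626×10⁻³⁴ J·s)
f₀ = 3.6512e+14 Hz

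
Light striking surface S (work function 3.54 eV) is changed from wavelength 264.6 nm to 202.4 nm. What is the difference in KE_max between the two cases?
1.4400 eV

Using Einstein's equation: KE_max = hc/λ - φ

For λ₁ = 264.6 nm:
KE₁ = hc/λ₁ - φ = 4.6857 - 3.54 = 1.1457 eV

For λ₂ = 202.4 nm:
KE₂ = hc/λ₂ - φ = 6.1257 - 3.54 = 2.5857 eV

Change in KE:
ΔKE = KE₂ - KE₁ = 2.5857 - 1.1457 = 1.4400 eV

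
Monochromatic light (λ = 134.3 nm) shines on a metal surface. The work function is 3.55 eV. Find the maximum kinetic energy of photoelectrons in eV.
5.6819 eV

Using Einstein's photoelectric equation: KE_max = hf - φ = hc/λ - φ

First, calculate the photon energy:
E_photon = hc/λ = (6.626×10⁻³⁴ J·s)(3×10⁸ m/s) / (134.3×10⁻⁹ m)
E_photon = 9.2319 eV

Then, the maximum kinetic energy:
KE_max = E_photon - φ = 9.2319 eV - 3.55 eV = 5.6819 eV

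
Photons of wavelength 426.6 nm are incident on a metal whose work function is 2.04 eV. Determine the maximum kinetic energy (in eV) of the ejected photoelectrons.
0.8663 eV

Using Einstein's photoelectric equation: KE_max = hf - φ = hc/λ - φ

First, calculate the photon energy:
E_photon = hc/λ = (6.626×10⁻³⁴ J·s)(3×10⁸ m/s) / (426.6×10⁻⁹ m)
E_photon = 2.9063 eV

Then, the maximum kinetic energy:
KE_max = E_photon - φ = 2.9063 eV - 2.04 eV = 0.8663 eV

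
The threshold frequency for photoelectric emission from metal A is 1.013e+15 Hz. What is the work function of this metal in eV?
4.19 eV

At the threshold frequency, photon energy equals work function:
φ = hf₀

Calculating:
φ = (6.626×10⁻³⁴ J·s)(1.013e+15 Hz)
φ = 4.19 eV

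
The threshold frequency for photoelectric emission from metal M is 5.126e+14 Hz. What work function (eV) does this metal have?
2.12 eV

At the threshold frequency, photon energy equals work function:
φ = hf₀

Calculating:
φ = (6.626×10⁻³⁴ J·s)(5.126e+14 Hz)
φ = 2.12 eV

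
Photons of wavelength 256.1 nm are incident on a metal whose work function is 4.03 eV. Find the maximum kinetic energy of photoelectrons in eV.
0.8112 eV

Using Einstein's photoelectric equation: KE_max = hf - φ = hc/λ - φ

First, calculate the photon energy:
E_photon = hc/λ = (6.626×10⁻³⁴ J·s)(3×10⁸ m/s) / (256.1×10⁻⁹ m)
E_photon = 4.8412 eV

Then, the maximum kinetic energy:
KE_max = E_photon - φ = 4.8412 eV - 4.03 eV = 0.8112 eV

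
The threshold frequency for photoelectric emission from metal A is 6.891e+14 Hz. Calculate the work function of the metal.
2.85 eV

At the threshold frequency, photon energy equals work function:
φ = hf₀

Calculating:
φ = (6.626×10⁻³⁴ J·s)(6.891e+14 Hz)
φ = 2.85 eV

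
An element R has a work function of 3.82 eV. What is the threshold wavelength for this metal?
324.57 nm

The threshold wavelength is when the photon energy equals the work function:
hc/λ₀ = φ

Solving for λ₀:
λ₀ = hc/φ = (6.626×10⁻³⁴ J·s)(3×10⁸ m/s) / (3.82 eV × 1.602×10⁻¹⁹ J/eV)
λ₀ = 324.57 nm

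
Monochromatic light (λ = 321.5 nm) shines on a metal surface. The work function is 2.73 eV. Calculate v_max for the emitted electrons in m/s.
6.2947e+05 m/s

First, find the maximum kinetic energy:
E_photon = hc/λ = 3.8564 eV
KE_max = E_photon - φ = 3.8564 - 2.73 = 1.1264 eV

Convert to Joules: KE_max = 1.1264 × 1.602×10⁻¹⁹ J = 1.8047e-19 J

Then use KE = ½mv² to find velocity:
v = √(2·KE/m) = √(2 × 1.8047e-19 J / 9.109e-31 kg)
v = 6.2947e+05 m/s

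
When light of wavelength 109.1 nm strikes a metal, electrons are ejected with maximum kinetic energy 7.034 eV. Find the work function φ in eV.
4.33 eV

From Einstein's photoelectric equation: KE_max = hf - φ = hc/λ - φ

Rearranging for φ:
φ = hc/λ - KE_max

Calculate photon energy:
E_photon = hc/λ = 11.3643 eV

Therefore:
φ = 11.3643 - 7.034 = 4.33 eV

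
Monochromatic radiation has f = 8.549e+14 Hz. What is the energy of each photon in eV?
3.5356 eV

Using E = hf:

E = hf = (6.626×10⁻³⁴ J·s)(8.549e+14 Hz)
E = 3.5356 eV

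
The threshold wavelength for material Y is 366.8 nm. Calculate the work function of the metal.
3.38 eV

At the threshold wavelength, photon energy equals work function:
φ = hc/λ₀

Calculating:
φ = (6.626×10⁻³⁴ J·s)(3×10⁸ m/s) / (366.8×10⁻⁹ m)
φ = 3.38 eV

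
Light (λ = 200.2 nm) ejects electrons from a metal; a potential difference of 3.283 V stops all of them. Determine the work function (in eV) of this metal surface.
2.91 eV

The stopping potential gives the maximum kinetic energy: KE_max = eV_s = 3.283 eV

From Einstein's photoelectric equation: KE_max = hc/λ - φ
Rearranging: φ = hc/λ - KE_max

Calculate photon energy:
E_photon = hc/λ = (6.626×10⁻³⁴ J·s)(3×10⁸ m/s) / (200.2×10⁻⁹ m) = 6.1930 eV

Therefore:
φ = 6.1930 - 3.283 = 2.91 eV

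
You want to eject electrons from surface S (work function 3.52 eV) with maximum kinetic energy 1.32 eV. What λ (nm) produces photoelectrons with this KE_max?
256.17 nm

From Einstein's equation: KE_max = hc/λ - φ

Rearranging for λ:
hc/λ = KE_max + φ
λ = hc/(KE_max + φ)

Required photon energy:
E_photon = KE_max + φ = 1.32 + 3.52 = 4.84 eV

Required wavelength:
λ = hc/E_photon = (6.626×10⁻³⁴)(3×10⁸) / (4.84 × 1.602×10⁻¹⁹)
λ = 256.17 nm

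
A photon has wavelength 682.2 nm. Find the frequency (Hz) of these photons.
4.3945e+14 Hz

Using the wave equation: c = fλ

Solving for frequency:
f = c/λ = (3×10⁸ m/s) / (682.2×10⁻⁹ m)
f = 4.3945e+14 Hz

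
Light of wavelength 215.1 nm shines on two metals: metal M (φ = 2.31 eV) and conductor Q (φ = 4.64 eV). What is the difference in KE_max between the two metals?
2.3300 eV

Using KE_max = hc/λ - φ for each metal:

Photon energy: E = hc/λ = 5.7640 eV

For metal M (φ₁ = 2.31 eV):
KE₁ = E - φ₁ = 5.7640 - 2.31 = 3.4540 eV

For conductor Q (φ₂ = 4.64 eV):
KE₂ = E - φ₂ = 5.7640 - 4.64 = 1.1240 eV

Difference:
ΔKE = KE₁ - KE₂ = 3.4540 - 1.1240 = 2.3300 eV

Note: The difference equals the difference in work functions: 4.64 - 2.31 = 2.33 eV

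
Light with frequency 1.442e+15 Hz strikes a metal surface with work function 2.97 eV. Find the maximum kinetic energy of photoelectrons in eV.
2.9936 eV

Using Einstein's photoelectric equation: KE_max = hf - φ

First, calculate the photon energy:
E_photon = hf = (6.626×10⁻³⁴ J·s)(1.442e+15 Hz)
E_photon = 5.9636 eV

Then, the maximum kinetic energy:
KE_max = E_photon - φ = 5.9636 eV - 2.97 eV = 2.9936 eV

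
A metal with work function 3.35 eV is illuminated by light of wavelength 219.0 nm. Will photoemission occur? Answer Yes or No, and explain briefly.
Yes

For photoemission, the photon energy must exceed the work function.

Photon energy: E = hc/λ = 5.6614 eV
Work function: φ = 3.35 eV

Since E_photon (5.6614 eV) > φ (3.35 eV), photoemission WILL occur.
The threshold wavelength is λ₀ = hc/φ = 370.1 nm.
Since 219.0 nm < 370.1 nm, the light has sufficient energy.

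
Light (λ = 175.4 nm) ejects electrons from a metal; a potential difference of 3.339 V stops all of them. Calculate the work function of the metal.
3.73 eV

The stopping potential gives the maximum kinetic energy: KE_max = eV_s = 3.339 eV

From Einstein's photoelectric equation: KE_max = hc/λ - φ
Rearranging: φ = hc/λ - KE_max

Calculate photon energy:
E_photon = hc/λ = (6.626×10⁻³⁴ J·s)(3×10⁸ m/s) / (175.4×10⁻⁹ m) = 7.0687 eV

Therefore:
φ = 7.0687 - 3.339 = 3.73 eV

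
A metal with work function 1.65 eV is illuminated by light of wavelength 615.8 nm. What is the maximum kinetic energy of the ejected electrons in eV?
0.3634 eV

Using Einstein's photoelectric equation: KE_max = hf - φ = hc/λ - φ

First, calculate the photon energy:
E_photon = hc/λ = (6.626×10⁻³⁴ J·s)(3×10⁸ m/s) / (615.8×10⁻⁹ m)
E_photon = 2.0134 eV

Then, the maximum kinetic energy:
KE_max = E_photon - φ = 2.0134 eV - 1.65 eV = 0.3634 eV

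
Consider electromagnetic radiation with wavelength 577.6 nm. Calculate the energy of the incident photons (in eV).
2.1465 eV

Using E = hf = hc/λ:

E = hc/λ = (6.626×10⁻³⁴ J·s)(3×10⁸ m/s) / (577.6×10⁻⁹ m)
E = 2.1465 eV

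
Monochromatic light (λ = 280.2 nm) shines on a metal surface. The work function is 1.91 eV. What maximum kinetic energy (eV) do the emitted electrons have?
2.5148 eV

Using Einstein's photoelectric equation: KE_max = hf - φ = hc/λ - φ

First, calculate the photon energy:
E_photon = hc/λ = (6.626×10⁻³⁴ J·s)(3×10⁸ m/s) / (280.2×10⁻⁹ m)
E_photon = 4.4248 eV

Then, the maximum kinetic energy:
KE_max = E_photon - φ = 4.4248 eV - 1.91 eV = 2.5148 eV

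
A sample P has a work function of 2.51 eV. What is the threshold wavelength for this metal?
493.96 nm

The threshold wavelength is when the photon energy equals the work function:
hc/λ₀ = φ

Solving for λ₀:
λ₀ = hc/φ = (6.626×10⁻³⁴ J·s)(3×10⁸ m/s) / (2.51 eV × 1.602×10⁻¹⁹ J/eV)
λ₀ = 493.96 nm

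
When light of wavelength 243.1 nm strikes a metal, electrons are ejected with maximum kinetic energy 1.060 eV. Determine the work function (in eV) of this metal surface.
4.04 eV

From Einstein's photoelectric equation: KE_max = hf - φ = hc/λ - φ

Rearranging for φ:
φ = hc/λ - KE_max

Calculate photon energy:
E_photon = hc/λ = 5.1001 eV

Therefore:
φ = 5.1001 - 1.060 = 4.04 eV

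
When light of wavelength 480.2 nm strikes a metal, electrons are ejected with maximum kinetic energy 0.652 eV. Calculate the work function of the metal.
1.93 eV

From Einstein's photoelectric equation: KE_max = hf - φ = hc/λ - φ

Rearranging for φ:
φ = hc/λ - KE_max

Calculate photon energy:
E_photon = hc/λ = 2.5819 eV

Therefore:
φ = 2.5819 - 0.652 = 1.93 eV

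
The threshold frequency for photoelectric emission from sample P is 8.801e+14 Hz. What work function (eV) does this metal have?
3.64 eV

At the threshold frequency, photon energy equals work function:
φ = hf₀

Calculating:
φ = (6.626×10⁻³⁴ J·s)(8.801e+14 Hz)
φ = 3.64 eV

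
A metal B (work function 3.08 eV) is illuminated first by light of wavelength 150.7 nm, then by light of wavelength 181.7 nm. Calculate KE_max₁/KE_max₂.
1.3750

Using Einstein's equation: KE_max = hc/λ - φ

For λ₁ = 150.7 nm:
E₁ = hc/λ₁ = 8.2272 eV
KE₁ = E₁ - φ = 8.2272 - 3.08 = 5.1472 eV

For λ₂ = 181.7 nm:
E₂ = hc/λ₂ = 6.8236 eV
KE₂ = E₂ - φ = 6.8236 - 3.08 = 3.7436 eV

Ratio: KE₁/KE₂ = 5.1472/3.7436 = 1.3750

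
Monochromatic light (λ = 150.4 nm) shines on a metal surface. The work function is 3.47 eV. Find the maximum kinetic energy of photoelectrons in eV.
4.7736 eV

Using Einstein's photoelectric equation: KE_max = hf - φ = hc/λ - φ

First, calculate the photon energy:
E_photon = hc/λ = (6.626×10⁻³⁴ J·s)(3×10⁸ m/s) / (150.4×10⁻⁹ m)
E_photon = 8.2436 eV

Then, the maximum kinetic energy:
KE_max = E_photon - φ = 8.2436 eV - 3.47 eV = 4.7736 eV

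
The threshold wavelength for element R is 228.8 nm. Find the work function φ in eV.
5.42 eV

At the threshold wavelength, photon energy equals work function:
φ = hc/λ₀

Calculating:
φ = (6.626×10⁻³⁴ J·s)(3×10⁸ m/s) / (228.8×10⁻⁹ m)
φ = 5.42 eV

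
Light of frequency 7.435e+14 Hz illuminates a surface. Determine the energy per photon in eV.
3.0749 eV

Using E = hf:

E = hf = (6.626×10⁻³⁴ J·s)(7.435e+14 Hz)
E = 3.0749 eV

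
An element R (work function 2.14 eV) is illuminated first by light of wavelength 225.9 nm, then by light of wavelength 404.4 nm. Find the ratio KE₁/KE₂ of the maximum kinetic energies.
3.6165

Using Einstein's equation: KE_max = hc/λ - φ

For λ₁ = 225.9 nm:
E₁ = hc/λ₁ = 5.4885 eV
KE₁ = E₁ - φ = 5.4885 - 2.14 = 3.3485 eV

For λ₂ = 404.4 nm:
E₂ = hc/λ₂ = 3.0659 eV
KE₂ = E₂ - φ = 3.0659 - 2.14 = 0.9259 eV

Ratio: KE₁/KE₂ = 3.3485/0.9259 = 3.6165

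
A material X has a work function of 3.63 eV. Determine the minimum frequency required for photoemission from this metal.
8.7773e+14 Hz

The threshold frequency is when the photon energy equals the work function:
hf₀ = φ

Solving for f₀:
f₀ = φ/h = (3.63 eV × 1.602×10⁻¹⁹ J/eV) / (6.626×10⁻³⁴ J·s)
f₀ = 8.7773e+14 Hz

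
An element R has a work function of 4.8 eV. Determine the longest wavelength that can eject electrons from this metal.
258.30 nm

The threshold wavelength is when the photon energy equals the work function:
hc/λ₀ = φ

Solving for λ₀:
λ₀ = hc/φ = (6.626×10⁻³⁴ J·s)(3×10⁸ m/s) / (4.8 eV × 1.602×10⁻¹⁹ J/eV)
λ₀ = 258.30 nm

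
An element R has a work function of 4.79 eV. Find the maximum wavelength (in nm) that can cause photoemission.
258.84 nm

The threshold wavelength is when the photon energy equals the work function:
hc/λ₀ = φ

Solving for λ₀:
λ₀ = hc/φ = (6.626×10⁻³⁴ J·s)(3×10⁸ m/s) / (4.79 eV × 1.602×10⁻¹⁹ J/eV)
λ₀ = 258.84 nm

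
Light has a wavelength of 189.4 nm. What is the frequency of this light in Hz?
1.5829e+15 Hz

Using the wave equation: c = fλ

Solving for frequency:
f = c/λ = (3×10⁸ m/s) / (189.4×10⁻⁹ m)
f = 1.5829e+15 Hz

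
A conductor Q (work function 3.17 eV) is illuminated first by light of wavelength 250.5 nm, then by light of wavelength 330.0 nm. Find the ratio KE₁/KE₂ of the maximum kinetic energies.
3.0310

Using Einstein's equation: KE_max = hc/λ - φ

For λ₁ = 250.5 nm:
E₁ = hc/λ₁ = 4.9495 eV
KE₁ = E₁ - φ = 4.9495 - 3.17 = 1.7795 eV

For λ₂ = 330.0 nm:
E₂ = hc/λ₂ = 3.7571 eV
KE₂ = E₂ - φ = 3.7571 - 3.17 = 0.5871 eV

Ratio: KE₁/KE₂ = 1.7795/0.5871 = 3.0310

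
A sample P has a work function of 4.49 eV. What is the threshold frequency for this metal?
1.0857e+15 Hz

The threshold frequency is when the photon energy equals the work function:
hf₀ = φ

Solving for f₀:
f₀ = φ/h = (4.49 eV × 1.602×10⁻¹⁹ J/eV) / (6.626×10⁻³⁴ J·s)
f₀ = 1.0857e+15 Hz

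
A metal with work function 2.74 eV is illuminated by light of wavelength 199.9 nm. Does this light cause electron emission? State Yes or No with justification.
Yes

For photoemission, the photon energy must exceed the work function.

Photon energy: E = hc/λ = 6.2023 eV
Work function: φ = 2.74 eV

Since E_photon (6.2023 eV) > φ (2.74 eV), photoemission WILL occur.
The threshold wavelength is λ₀ = hc/φ = 452.5 nm.
Since 199.9 nm < 452.5 nm, the light has sufficient energy.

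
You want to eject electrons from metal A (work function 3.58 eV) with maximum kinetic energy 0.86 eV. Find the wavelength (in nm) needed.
279.24 nm

From Einstein's equation: KE_max = hc/λ - φ

Rearranging for λ:
hc/λ = KE_max + φ
λ = hc/(KE_max + φ)

Required photon energy:
E_photon = KE_max + φ = 0.86 + 3.58 = 4.44 eV

Required wavelength:
λ = hc/E_photon = (6.626×10⁻³⁴)(3×10⁸) / (4.44 × 1.602×10⁻¹⁹)
λ = 279.24 nm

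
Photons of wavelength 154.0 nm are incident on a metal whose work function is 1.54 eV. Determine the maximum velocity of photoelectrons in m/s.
1.5134e+06 m/s

First, find the maximum kinetic energy:
E_photon = hc/λ = 8.0509 eV
KE_max = E_photon - φ = 8.0509 - 1.54 = 6.5109 eV

Convert to Joules: KE_max = 6.5109 × 1.602×10⁻¹⁹ J = 1.0432e-18 J

Then use KE = ½mv² to find velocity:
v = √(2·KE/m) = √(2 × 1.0432e-18 J / 9.109e-31 kg)
v = 1.5134e+06 m/s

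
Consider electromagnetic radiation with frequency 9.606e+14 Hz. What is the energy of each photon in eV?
3.9727 eV

Using E = hf:

E = hf = (6.626×10⁻³⁴ J·s)(9.606e+14 Hz)
E = 3.9727 eV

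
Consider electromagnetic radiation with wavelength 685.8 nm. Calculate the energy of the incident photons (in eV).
1.8079 eV

Using E = hf = hc/λ:

E = hc/λ = (6.626×10⁻³⁴ J·s)(3×10⁸ m/s) / (685.8×10⁻⁹ m)
E = 1.8079 eV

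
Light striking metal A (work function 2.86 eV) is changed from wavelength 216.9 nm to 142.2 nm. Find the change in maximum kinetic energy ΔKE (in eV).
3.0028 eV

Using Einstein's equation: KE_max = hc/λ - φ

For λ₁ = 216.9 nm:
KE₁ = hc/λ₁ - φ = 5.7162 - 2.86 = 2.8562 eV

For λ₂ = 142.2 nm:
KE₂ = hc/λ₂ - φ = 8.7190 - 2.86 = 5.8590 eV

Change in KE:
ΔKE = KE₂ - KE₁ = 5.8590 - 2.8562 = 3.0028 eV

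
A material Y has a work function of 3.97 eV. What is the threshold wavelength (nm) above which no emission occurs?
312.30 nm

The threshold wavelength is when the photon energy equals the work function:
hc/λ₀ = φ

Solving for λ₀:
λ₀ = hc/φ = (6.626×10⁻³⁴ J·s)(3×10⁸ m/s) / (3.97 eV × 1.602×10⁻¹⁹ J/eV)
λ₀ = 312.30 nm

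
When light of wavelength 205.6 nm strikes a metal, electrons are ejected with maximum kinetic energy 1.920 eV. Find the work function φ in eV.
4.11 eV

From Einstein's photoelectric equation: KE_max = hf - φ = hc/λ - φ

Rearranging for φ:
φ = hc/λ - KE_max

Calculate photon energy:
E_photon = hc/λ = 6.0304 eV

Therefore:
φ = 6.0304 - 1.920 = 4.11 eV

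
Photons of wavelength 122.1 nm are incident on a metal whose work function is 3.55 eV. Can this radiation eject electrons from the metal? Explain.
Yes

For photoemission, the photon energy must exceed the work function.

Photon energy: E = hc/λ = 10.1543 eV
Work function: φ = 3.55 eV

Since E_photon (10.1543 eV) > φ (3.55 eV), photoemission WILL occur.
The threshold wavelength is λ₀ = hc/φ = 349.3 nm.
Since 122.1 nm < 349.3 nm, the light has sufficient energy.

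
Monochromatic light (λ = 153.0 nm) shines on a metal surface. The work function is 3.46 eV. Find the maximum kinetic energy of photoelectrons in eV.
4.6435 eV

Using Einstein's photoelectric equation: KE_max = hf - φ = hc/λ - φ

First, calculate the photon energy:
E_photon = hc/λ = (6.626×10⁻³⁴ J·s)(3×10⁸ m/s) / (153.0×10⁻⁹ m)
E_photon = 8.1035 eV

Then, the maximum kinetic energy:
KE_max = E_photon - φ = 8.1035 eV - 3.46 eV = 4.6435 eV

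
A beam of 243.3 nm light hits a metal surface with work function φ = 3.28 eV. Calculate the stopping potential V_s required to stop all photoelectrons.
1.8159 V

The stopping potential V_s satisfies: eV_s = KE_max

First, find KE_max using Einstein's equation:
E_photon = hc/λ = 5.0959 eV
KE_max = E_photon - φ = 5.0959 - 3.28 = 1.8159 eV

Since eV_s = KE_max:
V_s = KE_max/e = 1.8159 V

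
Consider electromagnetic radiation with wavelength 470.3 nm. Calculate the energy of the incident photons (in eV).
2.6363 eV

Using E = hf = hc/λ:

E = hc/λ = (6.626×10⁻³⁴ J·s)(3×10⁸ m/s) / (470.3×10⁻⁹ m)
E = 2.6363 eV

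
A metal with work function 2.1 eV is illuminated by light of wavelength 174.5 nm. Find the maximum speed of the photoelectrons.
1.3269e+06 m/s

First, find the maximum kinetic energy:
E_photon = hc/λ = 7.1051 eV
KE_max = E_photon - φ = 7.1051 - 2.1 = 5.0051 eV

Convert to Joules: KE_max = 5.0051 × 1.602×10⁻¹⁹ J = 8.0191e-19 J

Then use KE = ½mv² to find velocity:
v = √(2·KE/m) = √(2 × 8.0191e-19 J / 9.109e-31 kg)
v = 1.3269e+06 m/s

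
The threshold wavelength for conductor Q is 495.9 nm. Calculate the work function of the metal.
2.50 eV

At the threshold wavelength, photon energy equals work function:
φ = hc/λ₀

Calculating:
φ = (6.626×10⁻³⁴ J·s)(3×10⁸ m/s) / (495.9×10⁻⁹ m)
φ = 2.50 eV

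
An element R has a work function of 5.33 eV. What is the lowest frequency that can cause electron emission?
1.2888e+15 Hz

The threshold frequency is when the photon energy equals the work function:
hf₀ = φ

Solving for f₀:
f₀ = φ/h = (5.33 eV × 1.602×10⁻¹⁹ J/eV) / (6.626×10⁻³⁴ J·s)
f₀ = 1.2888e+15 Hz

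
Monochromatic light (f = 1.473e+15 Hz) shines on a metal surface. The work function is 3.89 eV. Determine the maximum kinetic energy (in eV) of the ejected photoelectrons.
2.2018 eV

Using Einstein's photoelectric equation: KE_max = hf - φ

First, calculate the photon energy:
E_photon = hf = (6.626×10⁻³⁴ J·s)(1.473e+15 Hz)
E_photon = 6.0918 eV

Then, the maximum kinetic energy:
KE_max = E_photon - φ = 6.0918 eV - 3.89 eV = 2.2018 eV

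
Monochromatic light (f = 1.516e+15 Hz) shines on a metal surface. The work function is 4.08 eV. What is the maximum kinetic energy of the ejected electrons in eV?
2.1897 eV

Using Einstein's photoelectric equation: KE_max = hf - φ

First, calculate the photon energy:
E_photon = hf = (6.626×10⁻³⁴ J·s)(1.516e+15 Hz)
E_photon = 6.2697 eV

Then, the maximum kinetic energy:
KE_max = E_photon - φ = 6.2697 eV - 4.08 eV = 2.1897 eV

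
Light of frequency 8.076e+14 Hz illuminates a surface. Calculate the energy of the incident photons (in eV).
3.3400 eV

Using E = hf:

E = hf = (6.626×10⁻³⁴ J·s)(8.076e+14 Hz)
E = 3.3400 eV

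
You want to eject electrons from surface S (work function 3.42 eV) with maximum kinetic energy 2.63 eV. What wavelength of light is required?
204.93 nm

From Einstein's equation: KE_max = hc/λ - φ

Rearranging for λ:
hc/λ = KE_max + φ
λ = hc/(KE_max + φ)

Required photon energy:
E_photon = KE_max + φ = 2.63 + 3.42 = 6.05 eV

Required wavelength:
λ = hc/E_photon = (6.626×10⁻³⁴)(3×10⁸) / (6.05 × 1.602×10⁻¹⁹)
λ = 204.93 nm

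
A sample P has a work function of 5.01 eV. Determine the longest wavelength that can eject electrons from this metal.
247.47 nm

The threshold wavelength is when the photon energy equals the work function:
hc/λ₀ = φ

Solving for λ₀:
λ₀ = hc/φ = (6.626×10⁻³⁴ J·s)(3×10⁸ m/s) / (5.01 eV × 1.602×10⁻¹⁹ J/eV)
λ₀ = 247.47 nm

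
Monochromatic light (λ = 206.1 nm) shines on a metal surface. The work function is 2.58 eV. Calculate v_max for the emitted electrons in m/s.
1.0993e+06 m/s

First, find the maximum kinetic energy:
E_photon = hc/λ = 6.0157 eV
KE_max = E_photon - φ = 6.0157 - 2.58 = 3.4357 eV

Convert to Joules: KE_max = 3.4357 × 1.602×10⁻¹⁹ J = 5.5046e-19 J

Then use KE = ½mv² to find velocity:
v = √(2·KE/m) = √(2 × 5.5046e-19 J / 9.109e-31 kg)
v = 1.0993e+06 m/s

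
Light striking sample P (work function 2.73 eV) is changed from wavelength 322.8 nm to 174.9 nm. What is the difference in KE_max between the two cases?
3.2480 eV

Using Einstein's equation: KE_max = hc/λ - φ

For λ₁ = 322.8 nm:
KE₁ = hc/λ₁ - φ = 3.8409 - 2.73 = 1.1109 eV

For λ₂ = 174.9 nm:
KE₂ = hc/λ₂ - φ = 7.0889 - 2.73 = 4.3589 eV

Change in KE:
ΔKE = KE₂ - KE₁ = 4.3589 - 1.1109 = 3.2480 eV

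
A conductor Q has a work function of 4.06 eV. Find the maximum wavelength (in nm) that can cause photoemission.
305.38 nm

The threshold wavelength is when the photon energy equals the work function:
hc/λ₀ = φ

Solving for λ₀:
λ₀ = hc/φ = (6.626×10⁻³⁴ J·s)(3×10⁸ m/s) / (4.06 eV × 1.602×10⁻¹⁹ J/eV)
λ₀ = 305.38 nm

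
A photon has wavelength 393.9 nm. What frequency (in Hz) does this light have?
7.6109e+14 Hz

Using the wave equation: c = fλ

Solving for frequency:
f = c/λ = (3×10⁸ m/s) / (393.9×10⁻⁹ m)
f = 7.6109e+14 Hz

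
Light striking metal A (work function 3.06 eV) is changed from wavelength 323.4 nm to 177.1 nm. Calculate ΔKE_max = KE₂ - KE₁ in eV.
3.1670 eV

Using Einstein's equation: KE_max = hc/λ - φ

For λ₁ = 323.4 nm:
KE₁ = hc/λ₁ - φ = 3.8338 - 3.06 = 0.7738 eV

For λ₂ = 177.1 nm:
KE₂ = hc/λ₂ - φ = 7.0008 - 3.06 = 3.9408 eV

Change in KE:
ΔKE = KE₂ - KE₁ = 3.9408 - 0.7738 = 3.1670 eV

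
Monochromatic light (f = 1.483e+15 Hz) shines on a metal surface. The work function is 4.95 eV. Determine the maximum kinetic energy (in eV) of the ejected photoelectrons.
1.1832 eV

Using Einstein's photoelectric equation: KE_max = hf - φ

First, calculate the photon energy:
E_photon = hf = (6.626×10⁻³⁴ J·s)(1.483e+15 Hz)
E_photon = 6.1332 eV

Then, the maximum kinetic energy:
KE_max = E_photon - φ = 6.1332 eV - 4.95 eV = 1.1832 eV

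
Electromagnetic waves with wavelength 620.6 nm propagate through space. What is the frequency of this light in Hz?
4.8307e+14 Hz

Using the wave equation: c = fλ

Solving for frequency:
f = c/λ = (3×10⁸ m/s) / (620.6×10⁻⁹ m)
f = 4.8307e+14 Hz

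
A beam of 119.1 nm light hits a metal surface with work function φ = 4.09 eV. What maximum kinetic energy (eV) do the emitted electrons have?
6.3201 eV

Using Einstein's photoelectric equation: KE_max = hf - φ = hc/λ - φ

First, calculate the photon energy:
E_photon = hc/λ = (6.626×10⁻³⁴ J·s)(3×10⁸ m/s) / (119.1×10⁻⁹ m)
E_photon = 10.4101 eV

Then, the maximum kinetic energy:
KE_max = E_photon - φ = 10.4101 eV - 4.09 eV = 6.3201 eV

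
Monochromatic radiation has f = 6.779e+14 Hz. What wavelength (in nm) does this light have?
442.24 nm

Using the wave equation: c = fλ

Solving for wavelength:
λ = c/f = (3×10⁸ m/s) / (6.779e+14 Hz)
λ = 442.24 nm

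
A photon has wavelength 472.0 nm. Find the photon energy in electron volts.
2.6268 eV

Using E = hf = hc/λ:

E = hc/λ = (6.626×10⁻³⁴ J·s)(3×10⁸ m/s) / (472.0×10⁻⁹ m)
E = 2.6268 eV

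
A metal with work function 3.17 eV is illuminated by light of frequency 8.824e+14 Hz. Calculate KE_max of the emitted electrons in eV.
0.4793 eV

Using Einstein's photoelectric equation: KE_max = hf - φ

First, calculate the photon energy:
E_photon = hf = (6.626×10⁻³⁴ J·s)(8.824e+14 Hz)
E_photon = 3.6493 eV

Then, the maximum kinetic energy:
KE_max = E_photon - φ = 3.6493 eV - 3.17 eV = 0.4793 eV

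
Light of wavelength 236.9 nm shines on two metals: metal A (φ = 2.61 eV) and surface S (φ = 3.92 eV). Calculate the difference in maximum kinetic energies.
1.3100 eV

Using KE_max = hc/λ - φ for each metal:

Photon energy: E = hc/λ = 5.2336 eV

For metal A (φ₁ = 2.61 eV):
KE₁ = E - φ₁ = 5.2336 - 2.61 = 2.6236 eV

For surface S (φ₂ = 3.92 eV):
KE₂ = E - φ₂ = 5.2336 - 3.92 = 1.3136 eV

Difference:
ΔKE = KE₁ - KE₂ = 2.6236 - 1.3136 = 1.3100 eV

Note: The difference equals the difference in work functions: 3.92 - 2.61 = 1.31 eV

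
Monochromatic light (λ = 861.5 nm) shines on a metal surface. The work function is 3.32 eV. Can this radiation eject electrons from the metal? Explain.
No

For photoemission, the photon energy must exceed the work function.

Photon energy: E = hc/λ = 1.4392 eV
Work function: φ = 3.32 eV

Since E_photon (1.4392 eV) < φ (3.32 eV), photoemission will NOT occur.
The threshold wavelength is λ₀ = hc/φ = 373.4 nm.
Since 861.5 nm > 373.4 nm, the photons lack sufficient energy.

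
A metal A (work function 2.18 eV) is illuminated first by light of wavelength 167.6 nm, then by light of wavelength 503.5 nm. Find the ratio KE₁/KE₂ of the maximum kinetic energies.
18.4729

Using Einstein's equation: KE_max = hc/λ - φ

For λ₁ = 167.6 nm:
E₁ = hc/λ₁ = 7.3976 eV
KE₁ = E₁ - φ = 7.3976 - 2.18 = 5.2176 eV

For λ₂ = 503.5 nm:
E₂ = hc/λ₂ = 2.4624 eV
KE₂ = E₂ - φ = 2.4624 - 2.18 = 0.2824 eV

Ratio: KE₁/KE₂ = 5.2176/0.2824 = 18.4729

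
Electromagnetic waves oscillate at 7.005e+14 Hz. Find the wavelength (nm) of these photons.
427.97 nm

Using the wave equation: c = fλ

Solving for wavelength:
λ = c/f = (3×10⁸ m/s) / (7.005e+14 Hz)
λ = 427.97 nm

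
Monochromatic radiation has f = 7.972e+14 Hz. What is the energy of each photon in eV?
3.2970 eV

Using E = hf:

E = hf = (6.626×10⁻³⁴ J·s)(7.972e+14 Hz)
E = 3.2970 eV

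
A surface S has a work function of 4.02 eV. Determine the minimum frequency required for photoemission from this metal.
9.7203e+14 Hz

The threshold frequency is when the photon energy equals the work function:
hf₀ = φ

Solving for f₀:
f₀ = φ/h = (4.02 eV × 1.602×10⁻¹⁹ J/eV) / (6.626×10⁻³⁴ J·s)
f₀ = 9.7203e+14 Hz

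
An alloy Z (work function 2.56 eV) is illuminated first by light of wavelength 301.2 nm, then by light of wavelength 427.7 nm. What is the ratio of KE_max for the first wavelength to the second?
4.5929

Using Einstein's equation: KE_max = hc/λ - φ

For λ₁ = 301.2 nm:
E₁ = hc/λ₁ = 4.1163 eV
KE₁ = E₁ - φ = 4.1163 - 2.56 = 1.5563 eV

For λ₂ = 427.7 nm:
E₂ = hc/λ₂ = 2.8989 eV
KE₂ = E₂ - φ = 2.8989 - 2.56 = 0.3389 eV

Ratio: KE₁/KE₂ = 1.5563/0.3389 = 4.5929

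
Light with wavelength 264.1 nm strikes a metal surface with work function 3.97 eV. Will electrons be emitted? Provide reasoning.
Yes

For photoemission, the photon energy must exceed the work function.

Photon energy: E = hc/λ = 4.6946 eV
Work function: φ = 3.97 eV

Since E_photon (4.6946 eV) > φ (3.97 eV), photoemission WILL occur.
The threshold wavelength is λ₀ = hc/φ = 312.3 nm.
Since 264.1 nm < 312.3 nm, the light has sufficient energy.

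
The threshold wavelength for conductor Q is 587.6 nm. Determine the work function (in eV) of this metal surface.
2.11 eV

At the threshold wavelength, photon energy equals work function:
φ = hc/λ₀

Calculating:
φ = (6.626×10⁻³⁴ J·s)(3×10⁸ m/s) / (587.6×10⁻⁹ m)
φ = 2.11 eV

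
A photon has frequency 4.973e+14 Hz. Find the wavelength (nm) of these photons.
602.84 nm

Using the wave equation: c = fλ

Solving for wavelength:
λ = c/f = (3×10⁸ m/s) / (4.973e+14 Hz)
λ = 602.84 nm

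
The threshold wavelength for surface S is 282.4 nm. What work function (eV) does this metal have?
4.39 eV

At the threshold wavelength, photon energy equals work function:
φ = hc/λ₀

Calculating:
φ = (6.626×10⁻³⁴ J·s)(3×10⁸ m/s) / (282.4×10⁻⁹ m)
φ = 4.39 eV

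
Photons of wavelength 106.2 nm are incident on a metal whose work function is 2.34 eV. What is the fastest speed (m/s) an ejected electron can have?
1.8121e+06 m/s

First, find the maximum kinetic energy:
E_photon = hc/λ = 11.6746 eV
KE_max = E_photon - φ = 11.6746 - 2.34 = 9.3346 eV

Convert to Joules: KE_max = 9.3346 × 1.602×10⁻¹⁹ J = 1.4956e-18 J

Then use KE = ½mv² to find velocity:
v = √(2·KE/m) = √(2 × 1.4956e-18 J / 9.109e-31 kg)
v = 1.8121e+06 m/s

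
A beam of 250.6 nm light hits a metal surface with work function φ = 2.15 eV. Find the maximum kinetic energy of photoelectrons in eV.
2.7975 eV

Using Einstein's photoelectric equation: KE_max = hf - φ = hc/λ - φ

First, calculate the photon energy:
E_photon = hc/λ = (6.626×10⁻³⁴ J·s)(3×10⁸ m/s) / (250.6×10⁻⁹ m)
E_photon = 4.9475 eV

Then, the maximum kinetic energy:
KE_max = E_photon - φ = 4.9475 eV - 2.15 eV = 2.7975 eV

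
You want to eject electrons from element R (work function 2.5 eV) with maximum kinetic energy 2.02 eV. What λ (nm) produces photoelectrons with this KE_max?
274.30 nm

From Einstein's equation: KE_max = hc/λ - φ

Rearranging for λ:
hc/λ = KE_max + φ
λ = hc/(KE_max + φ)

Required photon energy:
E_photon = KE_max + φ = 2.02 + 2.5 = 4.52 eV

Required wavelength:
λ = hc/E_photon = (6.626×10⁻³⁴)(3×10⁸) / (4.52 × 1.602×10⁻¹⁹)
λ = 274.30 nm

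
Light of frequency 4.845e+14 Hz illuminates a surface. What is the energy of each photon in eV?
2.0037 eV

Using E = hf:

E = hf = (6.626×10⁻³⁴ J·s)(4.845e+14 Hz)
E = 2.0037 eV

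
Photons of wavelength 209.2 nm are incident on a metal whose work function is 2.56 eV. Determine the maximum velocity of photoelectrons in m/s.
1.0882e+06 m/s

First, find the maximum kinetic energy:
E_photon = hc/λ = 5.9266 eV
KE_max = E_photon - φ = 5.9266 - 2.56 = 3.3666 eV

Convert to Joules: KE_max = 3.3666 × 1.602×10⁻¹⁹ J = 5.3939e-19 J

Then use KE = ½mv² to find velocity:
v = √(2·KE/m) = √(2 × 5.3939e-19 J / 9.109e-31 kg)
v = 1.0882e+06 m/s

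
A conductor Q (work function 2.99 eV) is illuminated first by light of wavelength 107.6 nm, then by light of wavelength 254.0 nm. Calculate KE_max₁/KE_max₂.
4.5116

Using Einstein's equation: KE_max = hc/λ - φ

For λ₁ = 107.6 nm:
E₁ = hc/λ₁ = 11.5227 eV
KE₁ = E₁ - φ = 11.5227 - 2.99 = 8.5327 eV

For λ₂ = 254.0 nm:
E₂ = hc/λ₂ = 4.8813 eV
KE₂ = E₂ - φ = 4.8813 - 2.99 = 1.8913 eV

Ratio: KE₁/KE₂ = 8.5327/1.8913 = 4.5116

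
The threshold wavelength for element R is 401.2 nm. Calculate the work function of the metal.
3.09 eV

At the threshold wavelength, photon energy equals work function:
φ = hc/λ₀

Calculating:
φ = (6.626×10⁻³⁴ J·s)(3×10⁸ m/s) / (401.2×10⁻⁹ m)
φ = 3.09 eV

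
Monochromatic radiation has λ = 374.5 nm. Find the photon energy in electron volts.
3.3107 eV

Using E = hf = hc/λ:

E = hc/λ = (6.626×10⁻³⁴ J·s)(3×10⁸ m/s) / (374.5×10⁻⁹ m)
E = 3.3107 eV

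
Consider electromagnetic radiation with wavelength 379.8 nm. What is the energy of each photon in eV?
3.2645 eV

Using E = hf = hc/λ:

E = hc/λ = (6.626×10⁻³⁴ J·s)(3×10⁸ m/s) / (379.8×10⁻⁹ m)
E = 3.2645 eV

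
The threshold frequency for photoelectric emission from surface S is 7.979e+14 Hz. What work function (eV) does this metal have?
3.30 eV

At the threshold frequency, photon energy equals work function:
φ = hf₀

Calculating:
φ = (6.626×10⁻³⁴ J·s)(7.979e+14 Hz)
φ = 3.30 eV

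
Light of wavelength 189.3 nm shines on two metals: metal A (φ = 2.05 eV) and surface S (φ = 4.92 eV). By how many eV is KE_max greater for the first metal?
2.8700 eV

Using KE_max = hc/λ - φ for each metal:

Photon energy: E = hc/λ = 6.5496 eV

For metal A (φ₁ = 2.05 eV):
KE₁ = E - φ₁ = 6.5496 - 2.05 = 4.4996 eV

For surface S (φ₂ = 4.92 eV):
KE₂ = E - φ₂ = 6.5496 - 4.92 = 1.6296 eV

Difference:
ΔKE = KE₁ - KE₂ = 4.4996 - 1.6296 = 2.8700 eV

Note: The difference equals the difference in work functions: 4.92 - 2.05 = 2.87 eV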